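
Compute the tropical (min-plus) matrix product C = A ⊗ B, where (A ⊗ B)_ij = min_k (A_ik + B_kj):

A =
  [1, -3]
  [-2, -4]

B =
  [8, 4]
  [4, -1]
A ⊗ B =
  [1, -4]
  [0, -5]

Apply the min-plus product entry-by-entry:
  C[0][0] = min over k of (A[0][0] + B[0][0] = 1 + 8 = 9, A[0][1] + B[1][0] = -3 + 4 = 1) = 1 (attained at k = 1)
  C[0][1] = min over k of (A[0][0] + B[0][1] = 1 + 4 = 5, A[0][1] + B[1][1] = -3 + -1 = -4) = -4 (attained at k = 1)
  C[1][0] = min over k of (A[1][0] + B[0][0] = -2 + 8 = 6, A[1][1] + B[1][0] = -4 + 4 = 0) = 0 (attained at k = 1)
  C[1][1] = min over k of (A[1][0] + B[0][1] = -2 + 4 = 2, A[1][1] + B[1][1] = -4 + -1 = -5) = -5 (attained at k = 1)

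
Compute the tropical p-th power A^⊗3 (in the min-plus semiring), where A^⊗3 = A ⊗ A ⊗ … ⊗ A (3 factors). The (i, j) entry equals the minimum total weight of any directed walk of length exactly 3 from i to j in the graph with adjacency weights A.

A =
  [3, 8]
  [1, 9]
A^⊗3 =
  [9, 14]
  [7, 12]

Each entry (A^⊗3)_ij equals the minimum over all length-3 walks i = v_0 → v_1 → … → v_3 = j of Σ_t A[v_t][v_{t+1}]. For example, for (i, j) = (0, 1) we minimise over 4 possible intermediate vertex sequences; the minimum is 14, attained along the walk 0 → 0 → 0 → 1.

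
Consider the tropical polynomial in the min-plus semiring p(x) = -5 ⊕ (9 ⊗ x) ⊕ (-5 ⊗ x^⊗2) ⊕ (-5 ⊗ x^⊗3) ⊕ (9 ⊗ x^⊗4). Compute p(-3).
p(-3) = -14

A tropical monomial a ⊗ x^⊗i evaluates to a + i · x. Evaluating each term at x = -3:
  Term 0 contributes -5 + 0 · -3 = -5
  Term 1 contributes 9 + 1 · -3 = 6
  Term 2 contributes -5 + 2 · -3 = -11
  Term 3 contributes -5 + 3 · -3 = -14
  Term 4 contributes 9 + 4 · -3 = -3
p(-3) = ⊕ of these = min[-5, 6, -11, -14, -3] = -14.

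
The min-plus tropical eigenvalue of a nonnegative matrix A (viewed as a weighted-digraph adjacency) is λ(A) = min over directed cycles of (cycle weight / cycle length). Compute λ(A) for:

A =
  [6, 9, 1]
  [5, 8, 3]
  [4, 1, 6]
λ(A) = 2

Enumerate directed cycles and compute their means (weight / length). Sample:
  cycle 0 → 0: weight = 6, length = 1, mean = 6/1 ≈ 6.000
  cycle 1 → 1: weight = 8, length = 1, mean = 8/1 ≈ 8.000
  cycle 2 → 2: weight = 6, length = 1, mean = 6/1 ≈ 6.000
  cycle 0 → 1 → 0: weight = 14, length = 2, mean = 14/2 ≈ 7.000
  cycle 0 → 2 → 0: weight = 5, length = 2, mean = 5/2 ≈ 2.500
  cycle 1 → 0 → 1: weight = 14, length = 2, mean = 14/2 ≈ 7.000
Minimum mean = 2.000, attained e.g. along the cycle 1 → 2 → 1 with weight 4 and length 2. So λ(A) = 4/2 = 2.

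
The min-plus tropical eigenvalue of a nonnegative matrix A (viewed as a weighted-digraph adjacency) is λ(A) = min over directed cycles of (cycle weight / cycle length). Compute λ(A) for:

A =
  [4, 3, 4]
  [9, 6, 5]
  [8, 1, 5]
λ(A) = 3

Enumerate directed cycles and compute their means (weight / length). Sample:
  cycle 0 → 0: weight = 4, length = 1, mean = 4/1 ≈ 4.000
  cycle 1 → 1: weight = 6, length = 1, mean = 6/1 ≈ 6.000
  cycle 2 → 2: weight = 5, length = 1, mean = 5/1 ≈ 5.000
  cycle 0 → 1 → 0: weight = 12, length = 2, mean = 12/2 ≈ 6.000
  cycle 0 → 2 → 0: weight = 12, length = 2, mean = 12/2 ≈ 6.000
  cycle 1 → 0 → 1: weight = 12, length = 2, mean = 12/2 ≈ 6.000
Minimum mean = 3.000, attained e.g. along the cycle 1 → 2 → 1 with weight 6 and length 2. So λ(A) = 6/2 = 3.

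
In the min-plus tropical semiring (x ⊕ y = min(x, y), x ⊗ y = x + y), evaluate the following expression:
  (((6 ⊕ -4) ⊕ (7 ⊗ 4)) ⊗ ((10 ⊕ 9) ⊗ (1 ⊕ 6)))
(((6 ⊕ -4) ⊕ (7 ⊗ 4)) ⊗ ((10 ⊕ 9) ⊗ (1 ⊕ 6))) = 6

Expand innermost to outermost. Recall ⊕ takes the minimum of its arguments and ⊗ takes their sum. Working out the expression (((6 ⊕ -4) ⊕ (7 ⊗ 4)) ⊗ ((10 ⊕ 9) ⊗ (1 ⊕ 6))) gives 6.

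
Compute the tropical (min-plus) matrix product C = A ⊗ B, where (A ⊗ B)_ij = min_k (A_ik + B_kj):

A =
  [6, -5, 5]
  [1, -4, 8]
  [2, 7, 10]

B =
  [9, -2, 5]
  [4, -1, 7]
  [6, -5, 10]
A ⊗ B =
  [-1, -6, 2]
  [0, -5, 3]
  [11, 0, 7]

Apply the min-plus product entry-by-entry:
  C[0][0] = min over k of (A[0][0] + B[0][0] = 6 + 9 = 15, A[0][1] + B[1][0] = -5 + 4 = -1, A[0][2] + B[2][0] = 5 + 6 = 11) = -1 (attained at k = 1)
  C[0][1] = min over k of (A[0][0] + B[0][1] = 6 + -2 = 4, A[0][1] + B[1][1] = -5 + -1 = -6, A[0][2] + B[2][1] = 5 + -5 = 0) = -6 (attained at k = 1)
  C[0][2] = min over k of (A[0][0] + B[0][2] = 6 + 5 = 11, A[0][1] + B[1][2] = -5 + 7 = 2, A[0][2] + B[2][2] = 5 + 10 = 15) = 2 (attained at k = 1)
  C[1][0] = min over k of (A[1][0] + B[0][0] = 1 + 9 = 10, A[1][1] + B[1][0] = -4 + 4 = 0, A[1][2] + B[2][0] = 8 + 6 = 14) = 0 (attained at k = 1)
  C[1][1] = min over k of (A[1][0] + B[0][1] = 1 + -2 = -1, A[1][1] + B[1][1] = -4 + -1 = -5, A[1][2] + B[2][1] = 8 + -5 = 3) = -5 (attained at k = 1)
  C[1][2] = min over k of (A[1][0] + B[0][2] = 1 + 5 = 6, A[1][1] + B[1][2] = -4 + 7 = 3, A[1][2] + B[2][2] = 8 + 10 = 18) = 3 (attained at k = 1)
  C[2][0] = min over k of (A[2][0] + B[0][0] = 2 + 9 = 11, A[2][1] + B[1][0] = 7 + 4 = 11, A[2][2] + B[2][0] = 10 + 6 = 16) = 11 (attained at k = 0)
  C[2][1] = min over k of (A[2][0] + B[0][1] = 2 + -2 = 0, A[2][1] + B[1][1] = 7 + -1 = 6, A[2][2] + B[2][1] = 10 + -5 = 5) = 0 (attained at k = 0)
  C[2][2] = min over k of (A[2][0] + B[0][2] = 2 + 5 = 7, A[2][1] + B[1][2] = 7 + 7 = 14, A[2][2] + B[2][2] = 10 + 10 = 20) = 7 (attained at k = 0)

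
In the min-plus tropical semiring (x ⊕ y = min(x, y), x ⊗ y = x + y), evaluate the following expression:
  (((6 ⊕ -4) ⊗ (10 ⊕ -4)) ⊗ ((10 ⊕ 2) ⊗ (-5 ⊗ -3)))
(((6 ⊕ -4) ⊗ (10 ⊕ -4)) ⊗ ((10 ⊕ 2) ⊗ (-5 ⊗ -3))) = -14

Expand innermost to outermost. Recall ⊕ takes the minimum of its arguments and ⊗ takes their sum. Working out the expression (((6 ⊕ -4) ⊗ (10 ⊕ -4)) ⊗ ((10 ⊕ 2) ⊗ (-5 ⊗ -3))) gives -14.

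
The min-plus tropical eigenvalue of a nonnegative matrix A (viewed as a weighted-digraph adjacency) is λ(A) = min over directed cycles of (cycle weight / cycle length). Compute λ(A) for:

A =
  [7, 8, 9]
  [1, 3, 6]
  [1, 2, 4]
λ(A) = 3

Enumerate directed cycles and compute their means (weight / length). Sample:
  cycle 0 → 0: weight = 7, length = 1, mean = 7/1 ≈ 7.000
  cycle 1 → 1: weight = 3, length = 1, mean = 3/1 ≈ 3.000
  cycle 2 → 2: weight = 4, length = 1, mean = 4/1 ≈ 4.000
  cycle 0 → 1 → 0: weight = 9, length = 2, mean = 9/2 ≈ 4.500
  cycle 0 → 2 → 0: weight = 10, length = 2, mean = 10/2 ≈ 5.000
  cycle 1 → 0 → 1: weight = 9, length = 2, mean = 9/2 ≈ 4.500
Minimum mean = 3.000, attained e.g. along the cycle 1 → 1 with weight 3 and length 1. So λ(A) = 3/1 = 3.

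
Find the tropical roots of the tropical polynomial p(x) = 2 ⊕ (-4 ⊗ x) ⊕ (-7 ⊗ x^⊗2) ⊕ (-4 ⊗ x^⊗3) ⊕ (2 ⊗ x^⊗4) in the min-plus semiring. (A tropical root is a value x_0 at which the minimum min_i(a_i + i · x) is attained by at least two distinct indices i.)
Roots: {-6, -3, 3, 6}

Each tropical root is a break point of the lower envelope of the lines y = a_i + i · x (there are 5 lines, with slopes 0, 1, ..., 4). Only the lines that attain the minimum somewhere contribute to roots; other lines are dominated. Here the surviving (envelope) indices are i = 4, i = 3, i = 2, i = 1, i = 0.
Intersections between consecutive envelope lines give the roots: for adjacent envelope indices i < j the intersection is x = (a_i − a_j) / (j − i). Reading off the sorted break points: {-6, -3, 3, 6}.
Verification: at each break x_0, at least two indices attain the minimum of min_i(a_i + i · x_0).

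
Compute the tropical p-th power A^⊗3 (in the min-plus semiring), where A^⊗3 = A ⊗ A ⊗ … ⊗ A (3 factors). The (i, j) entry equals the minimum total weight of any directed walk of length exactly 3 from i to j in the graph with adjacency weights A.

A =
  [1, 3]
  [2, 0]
A^⊗3 =
  [3, 3]
  [2, 0]

Each entry (A^⊗3)_ij equals the minimum over all length-3 walks i = v_0 → v_1 → … → v_3 = j of Σ_t A[v_t][v_{t+1}]. For example, for (i, j) = (0, 1) we minimise over 4 possible intermediate vertex sequences; the minimum is 3, attained along the walk 0 → 1 → 1 → 1.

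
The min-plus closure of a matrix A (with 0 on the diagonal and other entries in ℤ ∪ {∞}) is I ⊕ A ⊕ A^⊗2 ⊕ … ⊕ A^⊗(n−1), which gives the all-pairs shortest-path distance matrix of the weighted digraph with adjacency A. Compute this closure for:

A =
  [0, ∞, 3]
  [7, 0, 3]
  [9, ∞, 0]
Closure =
  [0, ∞, 3]
  [7, 0, 3]
  [9, ∞, 0]

This is the Floyd-Warshall all-pairs shortest-path computation. For each intermediate vertex k = 0, 1, …, 2, update dist[i][j] ← min(dist[i][j], dist[i][k] + dist[k][j]). The final matrix gives, for each (i, j), the minimum total weight of any directed path from i to j (possibly empty when i = j).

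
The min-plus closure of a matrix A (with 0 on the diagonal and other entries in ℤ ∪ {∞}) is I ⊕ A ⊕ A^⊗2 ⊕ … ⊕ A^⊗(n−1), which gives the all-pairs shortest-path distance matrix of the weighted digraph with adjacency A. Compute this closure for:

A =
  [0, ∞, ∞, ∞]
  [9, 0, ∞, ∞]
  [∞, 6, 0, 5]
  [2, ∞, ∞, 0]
Closure =
  [0, ∞, ∞, ∞]
  [9, 0, ∞, ∞]
  [7, 6, 0, 5]
  [2, ∞, ∞, 0]

This is the Floyd-Warshall all-pairs shortest-path computation. For each intermediate vertex k = 0, 1, …, 3, update dist[i][j] ← min(dist[i][j], dist[i][k] + dist[k][j]). The final matrix gives, for each (i, j), the minimum total weight of any directed path from i to j (possibly empty when i = j).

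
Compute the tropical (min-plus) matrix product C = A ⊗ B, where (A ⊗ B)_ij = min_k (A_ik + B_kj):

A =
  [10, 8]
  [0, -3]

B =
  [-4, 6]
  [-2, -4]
A ⊗ B =
  [6, 4]
  [-5, -7]

Apply the min-plus product entry-by-entry:
  C[0][0] = min over k of (A[0][0] + B[0][0] = 10 + -4 = 6, A[0][1] + B[1][0] = 8 + -2 = 6) = 6 (attained at k = 0)
  C[0][1] = min over k of (A[0][0] + B[0][1] = 10 + 6 = 16, A[0][1] + B[1][1] = 8 + -4 = 4) = 4 (attained at k = 1)
  C[1][0] = min over k of (A[1][0] + B[0][0] = 0 + -4 = -4, A[1][1] + B[1][0] = -3 + -2 = -5) = -5 (attained at k = 1)
  C[1][1] = min over k of (A[1][0] + B[0][1] = 0 + 6 = 6, A[1][1] + B[1][1] = -3 + -4 = -7) = -7 (attained at k = 1)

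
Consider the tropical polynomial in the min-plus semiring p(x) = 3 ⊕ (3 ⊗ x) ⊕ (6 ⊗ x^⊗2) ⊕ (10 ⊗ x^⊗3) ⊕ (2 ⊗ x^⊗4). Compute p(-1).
p(-1) = -2

A tropical monomial a ⊗ x^⊗i evaluates to a + i · x. Evaluating each term at x = -1:
  Term 0 contributes 3 + 0 · -1 = 3
  Term 1 contributes 3 + 1 · -1 = 2
  Term 2 contributes 6 + 2 · -1 = 4
  Term 3 contributes 10 + 3 · -1 = 7
  Term 4 contributes 2 + 4 · -1 = -2
p(-1) = ⊕ of these = min[3, 2, 4, 7, -2] = -2.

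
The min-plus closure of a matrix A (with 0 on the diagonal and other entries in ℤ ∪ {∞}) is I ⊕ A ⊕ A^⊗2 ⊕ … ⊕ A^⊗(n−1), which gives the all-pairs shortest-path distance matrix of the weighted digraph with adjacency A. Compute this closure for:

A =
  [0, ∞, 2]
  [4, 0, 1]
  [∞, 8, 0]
Closure =
  [0, 10, 2]
  [4, 0, 1]
  [12, 8, 0]

This is the Floyd-Warshall all-pairs shortest-path computation. For each intermediate vertex k = 0, 1, …, 2, update dist[i][j] ← min(dist[i][j], dist[i][k] + dist[k][j]). The final matrix gives, for each (i, j), the minimum total weight of any directed path from i to j (possibly empty when i = j).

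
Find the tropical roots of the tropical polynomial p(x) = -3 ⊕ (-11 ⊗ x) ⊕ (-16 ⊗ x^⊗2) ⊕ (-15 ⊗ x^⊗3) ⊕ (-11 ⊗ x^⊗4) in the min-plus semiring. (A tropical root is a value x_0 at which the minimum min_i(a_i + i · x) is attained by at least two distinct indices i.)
Roots: {-4, -1, 5, 8}

Each tropical root is a break point of the lower envelope of the lines y = a_i + i · x (there are 5 lines, with slopes 0, 1, ..., 4). Only the lines that attain the minimum somewhere contribute to roots; other lines are dominated. Here the surviving (envelope) indices are i = 4, i = 3, i = 2, i = 1, i = 0.
Intersections between consecutive envelope lines give the roots: for adjacent envelope indices i < j the intersection is x = (a_i − a_j) / (j − i). Reading off the sorted break points: {-4, -1, 5, 8}.
Verification: at each break x_0, at least two indices attain the minimum of min_i(a_i + i · x_0).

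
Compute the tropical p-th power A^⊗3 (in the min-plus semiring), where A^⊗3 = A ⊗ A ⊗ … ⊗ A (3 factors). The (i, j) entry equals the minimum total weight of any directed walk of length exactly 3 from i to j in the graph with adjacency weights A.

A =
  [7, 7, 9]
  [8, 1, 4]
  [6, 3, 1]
A^⊗3 =
  [16, 9, 11]
  [10, 3, 6]
  [8, 5, 3]

Each entry (A^⊗3)_ij equals the minimum over all length-3 walks i = v_0 → v_1 → … → v_3 = j of Σ_t A[v_t][v_{t+1}]. For example, for (i, j) = (0, 2) we minimise over 9 possible intermediate vertex sequences; the minimum is 11, attained along the walk 0 → 2 → 2 → 2.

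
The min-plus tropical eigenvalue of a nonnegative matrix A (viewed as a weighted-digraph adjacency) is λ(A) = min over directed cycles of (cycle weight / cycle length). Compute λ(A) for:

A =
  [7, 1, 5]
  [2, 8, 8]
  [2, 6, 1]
λ(A) = 1

Enumerate directed cycles and compute their means (weight / length). Sample:
  cycle 0 → 0: weight = 7, length = 1, mean = 7/1 ≈ 7.000
  cycle 1 → 1: weight = 8, length = 1, mean = 8/1 ≈ 8.000
  cycle 2 → 2: weight = 1, length = 1, mean = 1/1 ≈ 1.000
  cycle 0 → 1 → 0: weight = 3, length = 2, mean = 3/2 ≈ 1.500
  cycle 0 → 2 → 0: weight = 7, length = 2, mean = 7/2 ≈ 3.500
  cycle 1 → 0 → 1: weight = 3, length = 2, mean = 3/2 ≈ 1.500
Minimum mean = 1.000, attained e.g. along the cycle 2 → 2 with weight 1 and length 1. So λ(A) = 1/1 = 1.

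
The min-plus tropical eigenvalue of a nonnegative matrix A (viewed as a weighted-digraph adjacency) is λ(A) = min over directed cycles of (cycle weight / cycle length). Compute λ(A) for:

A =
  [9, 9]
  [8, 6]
λ(A) = 6

Enumerate directed cycles and compute their means (weight / length). Sample:
  cycle 0 → 0: weight = 9, length = 1, mean = 9/1 ≈ 9.000
  cycle 1 → 1: weight = 6, length = 1, mean = 6/1 ≈ 6.000
  cycle 0 → 1 → 0: weight = 17, length = 2, mean = 17/2 ≈ 8.500
  cycle 1 → 0 → 1: weight = 17, length = 2, mean = 17/2 ≈ 8.500
Minimum mean = 6.000, attained e.g. along the cycle 1 → 1 with weight 6 and length 1. So λ(A) = 6/1 = 6.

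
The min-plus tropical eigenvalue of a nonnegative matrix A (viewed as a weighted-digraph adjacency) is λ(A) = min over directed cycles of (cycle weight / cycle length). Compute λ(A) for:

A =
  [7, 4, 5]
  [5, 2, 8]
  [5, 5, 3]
λ(A) = 2

Enumerate directed cycles and compute their means (weight / length). Sample:
  cycle 0 → 0: weight = 7, length = 1, mean = 7/1 ≈ 7.000
  cycle 1 → 1: weight = 2, length = 1, mean = 2/1 ≈ 2.000
  cycle 2 → 2: weight = 3, length = 1, mean = 3/1 ≈ 3.000
  cycle 0 → 1 → 0: weight = 9, length = 2, mean = 9/2 ≈ 4.500
  cycle 0 → 2 → 0: weight = 10, length = 2, mean = 10/2 ≈ 5.000
  cycle 1 → 0 → 1: weight = 9, length = 2, mean = 9/2 ≈ 4.500
Minimum mean = 2.000, attained e.g. along the cycle 1 → 1 with weight 2 and length 1. So λ(A) = 2/1 = 2.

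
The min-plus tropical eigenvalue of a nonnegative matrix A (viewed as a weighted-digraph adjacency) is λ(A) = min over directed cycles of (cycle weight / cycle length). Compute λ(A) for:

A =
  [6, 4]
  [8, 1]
λ(A) = 1

Enumerate directed cycles and compute their means (weight / length). Sample:
  cycle 0 → 0: weight = 6, length = 1, mean = 6/1 ≈ 6.000
  cycle 1 → 1: weight = 1, length = 1, mean = 1/1 ≈ 1.000
  cycle 0 → 1 → 0: weight = 12, length = 2, mean = 12/2 ≈ 6.000
  cycle 1 → 0 → 1: weight = 12, length = 2, mean = 12/2 ≈ 6.000
Minimum mean = 1.000, attained e.g. along the cycle 1 → 1 with weight 1 and length 1. So λ(A) = 1/1 = 1.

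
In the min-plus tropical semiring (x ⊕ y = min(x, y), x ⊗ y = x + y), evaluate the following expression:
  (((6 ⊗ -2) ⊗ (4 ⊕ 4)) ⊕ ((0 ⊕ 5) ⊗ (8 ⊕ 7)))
(((6 ⊗ -2) ⊗ (4 ⊕ 4)) ⊕ ((0 ⊕ 5) ⊗ (8 ⊕ 7))) = 7

Expand innermost to outermost. Recall ⊕ takes the minimum of its arguments and ⊗ takes their sum. Working out the expression (((6 ⊗ -2) ⊗ (4 ⊕ 4)) ⊕ ((0 ⊕ 5) ⊗ (8 ⊕ 7))) gives 7.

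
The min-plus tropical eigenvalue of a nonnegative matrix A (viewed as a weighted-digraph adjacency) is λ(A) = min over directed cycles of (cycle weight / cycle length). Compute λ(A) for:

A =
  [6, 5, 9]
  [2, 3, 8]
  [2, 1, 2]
λ(A) = 2

Enumerate directed cycles and compute their means (weight / length). Sample:
  cycle 0 → 0: weight = 6, length = 1, mean = 6/1 ≈ 6.000
  cycle 1 → 1: weight = 3, length = 1, mean = 3/1 ≈ 3.000
  cycle 2 → 2: weight = 2, length = 1, mean = 2/1 ≈ 2.000
  cycle 0 → 1 → 0: weight = 7, length = 2, mean = 7/2 ≈ 3.500
  cycle 0 → 2 → 0: weight = 11, length = 2, mean = 11/2 ≈ 5.500
  cycle 1 → 0 → 1: weight = 7, length = 2, mean = 7/2 ≈ 3.500
Minimum mean = 2.000, attained e.g. along the cycle 2 → 2 with weight 2 and length 1. So λ(A) = 2/1 = 2.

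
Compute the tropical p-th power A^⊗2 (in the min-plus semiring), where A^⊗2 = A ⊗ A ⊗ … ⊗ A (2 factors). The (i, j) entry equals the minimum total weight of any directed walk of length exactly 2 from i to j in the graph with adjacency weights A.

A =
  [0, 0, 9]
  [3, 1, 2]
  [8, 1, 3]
A^⊗2 =
  [0, 0, 2]
  [3, 2, 3]
  [4, 2, 3]

Each entry (A^⊗2)_ij equals the minimum over all length-2 walks i = v_0 → v_1 → … → v_2 = j of Σ_t A[v_t][v_{t+1}]. For example, for (i, j) = (0, 2) we minimise over 3 possible intermediate vertex sequences; the minimum is 2, attained along the walk 0 → 1 → 2.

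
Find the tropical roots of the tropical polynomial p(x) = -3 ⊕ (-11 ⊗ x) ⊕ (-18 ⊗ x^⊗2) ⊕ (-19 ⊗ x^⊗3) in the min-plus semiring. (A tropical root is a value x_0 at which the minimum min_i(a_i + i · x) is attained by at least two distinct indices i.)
Roots: {1, 7, 8}

Each tropical root is a break point of the lower envelope of the lines y = a_i + i · x (there are 4 lines, with slopes 0, 1, ..., 3). Only the lines that attain the minimum somewhere contribute to roots; other lines are dominated. Here the surviving (envelope) indices are i = 3, i = 2, i = 1, i = 0.
Intersections between consecutive envelope lines give the roots: for adjacent envelope indices i < j the intersection is x = (a_i − a_j) / (j − i). Reading off the sorted break points: {1, 7, 8}.
Verification: at each break x_0, at least two indices attain the minimum of min_i(a_i + i · x_0).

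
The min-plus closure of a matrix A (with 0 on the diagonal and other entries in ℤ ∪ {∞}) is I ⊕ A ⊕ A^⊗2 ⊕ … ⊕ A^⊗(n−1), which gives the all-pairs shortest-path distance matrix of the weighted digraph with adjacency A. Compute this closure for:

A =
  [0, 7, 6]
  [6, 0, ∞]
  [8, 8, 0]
Closure =
  [0, 7, 6]
  [6, 0, 12]
  [8, 8, 0]

This is the Floyd-Warshall all-pairs shortest-path computation. For each intermediate vertex k = 0, 1, …, 2, update dist[i][j] ← min(dist[i][j], dist[i][k] + dist[k][j]). The final matrix gives, for each (i, j), the minimum total weight of any directed path from i to j (possibly empty when i = j).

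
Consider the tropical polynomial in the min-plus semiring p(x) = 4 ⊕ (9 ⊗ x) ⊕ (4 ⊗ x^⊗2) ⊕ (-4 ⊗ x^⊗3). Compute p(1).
p(1) = -1

A tropical monomial a ⊗ x^⊗i evaluates to a + i · x. Evaluating each term at x = 1:
  Term 0 contributes 4 + 0 · 1 = 4
  Term 1 contributes 9 + 1 · 1 = 10
  Term 2 contributes 4 + 2 · 1 = 6
  Term 3 contributes -4 + 3 · 1 = -1
p(1) = ⊕ of these = min[4, 10, 6, -1] = -1.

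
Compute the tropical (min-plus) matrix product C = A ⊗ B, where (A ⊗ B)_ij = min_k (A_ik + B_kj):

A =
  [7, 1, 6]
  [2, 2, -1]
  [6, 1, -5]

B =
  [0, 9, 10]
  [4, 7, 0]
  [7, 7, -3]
A ⊗ B =
  [5, 8, 1]
  [2, 6, -4]
  [2, 2, -8]

Apply the min-plus product entry-by-entry:
  C[0][0] = min over k of (A[0][0] + B[0][0] = 7 + 0 = 7, A[0][1] + B[1][0] = 1 + 4 = 5, A[0][2] + B[2][0] = 6 + 7 = 13) = 5 (attained at k = 1)
  C[0][1] = min over k of (A[0][0] + B[0][1] = 7 + 9 = 16, A[0][1] + B[1][1] = 1 + 7 = 8, A[0][2] + B[2][1] = 6 + 7 = 13) = 8 (attained at k = 1)
  C[0][2] = min over k of (A[0][0] + B[0][2] = 7 + 10 = 17, A[0][1] + B[1][2] = 1 + 0 = 1, A[0][2] + B[2][2] = 6 + -3 = 3) = 1 (attained at k = 1)
  C[1][0] = min over k of (A[1][0] + B[0][0] = 2 + 0 = 2, A[1][1] + B[1][0] = 2 + 4 = 6, A[1][2] + B[2][0] = -1 + 7 = 6) = 2 (attained at k = 0)
  C[1][1] = min over k of (A[1][0] + B[0][1] = 2 + 9 = 11, A[1][1] + B[1][1] = 2 + 7 = 9, A[1][2] + B[2][1] = -1 + 7 = 6) = 6 (attained at k = 2)
  C[1][2] = min over k of (A[1][0] + B[0][2] = 2 + 10 = 12, A[1][1] + B[1][2] = 2 + 0 = 2, A[1][2] + B[2][2] = -1 + -3 = -4) = -4 (attained at k = 2)
  C[2][0] = min over k of (A[2][0] + B[0][0] = 6 + 0 = 6, A[2][1] + B[1][0] = 1 + 4 = 5, A[2][2] + B[2][0] = -5 + 7 = 2) = 2 (attained at k = 2)
  C[2][1] = min over k of (A[2][0] + B[0][1] = 6 + 9 = 15, A[2][1] + B[1][1] = 1 + 7 = 8, A[2][2] + B[2][1] = -5 + 7 = 2) = 2 (attained at k = 2)
  C[2][2] = min over k of (A[2][0] + B[0][2] = 6 + 10 = 16, A[2][1] + B[1][2] = 1 + 0 = 1, A[2][2] + B[2][2] = -5 + -3 = -8) = -8 (attained at k = 2)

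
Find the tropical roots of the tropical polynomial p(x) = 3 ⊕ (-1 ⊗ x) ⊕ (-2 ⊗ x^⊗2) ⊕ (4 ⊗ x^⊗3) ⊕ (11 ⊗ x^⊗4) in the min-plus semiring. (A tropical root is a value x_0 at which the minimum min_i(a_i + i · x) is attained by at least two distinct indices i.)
Roots: {-7, -6, 1, 4}

Each tropical root is a break point of the lower envelope of the lines y = a_i + i · x (there are 5 lines, with slopes 0, 1, ..., 4). Only the lines that attain the minimum somewhere contribute to roots; other lines are dominated. Here the surviving (envelope) indices are i = 4, i = 3, i = 2, i = 1, i = 0.
Intersections between consecutive envelope lines give the roots: for adjacent envelope indices i < j the intersection is x = (a_i − a_j) / (j − i). Reading off the sorted break points: {-7, -6, 1, 4}.
Verification: at each break x_0, at least two indices attain the minimum of min_i(a_i + i · x_0).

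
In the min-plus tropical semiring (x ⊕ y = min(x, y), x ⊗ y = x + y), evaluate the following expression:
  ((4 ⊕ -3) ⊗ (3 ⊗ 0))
((4 ⊕ -3) ⊗ (3 ⊗ 0)) = 0

Expand innermost to outermost. Recall ⊕ takes the minimum of its arguments and ⊗ takes their sum. Working out the expression ((4 ⊕ -3) ⊗ (3 ⊗ 0)) gives 0.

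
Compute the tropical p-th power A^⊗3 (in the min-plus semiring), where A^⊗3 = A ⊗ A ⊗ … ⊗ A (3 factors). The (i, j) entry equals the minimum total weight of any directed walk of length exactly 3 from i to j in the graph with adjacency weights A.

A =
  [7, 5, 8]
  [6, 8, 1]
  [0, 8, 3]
A^⊗3 =
  [6, 13, 9]
  [4, 6, 7]
  [6, 8, 6]

Each entry (A^⊗3)_ij equals the minimum over all length-3 walks i = v_0 → v_1 → … → v_3 = j of Σ_t A[v_t][v_{t+1}]. For example, for (i, j) = (0, 2) we minimise over 9 possible intermediate vertex sequences; the minimum is 9, attained along the walk 0 → 1 → 2 → 2.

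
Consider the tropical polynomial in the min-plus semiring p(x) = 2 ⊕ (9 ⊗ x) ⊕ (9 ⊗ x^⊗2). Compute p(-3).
p(-3) = 2

A tropical monomial a ⊗ x^⊗i evaluates to a + i · x. Evaluating each term at x = -3:
  Term 0 contributes 2 + 0 · -3 = 2
  Term 1 contributes 9 + 1 · -3 = 6
  Term 2 contributes 9 + 2 · -3 = 3
p(-3) = ⊕ of these = min[2, 6, 3] = 2.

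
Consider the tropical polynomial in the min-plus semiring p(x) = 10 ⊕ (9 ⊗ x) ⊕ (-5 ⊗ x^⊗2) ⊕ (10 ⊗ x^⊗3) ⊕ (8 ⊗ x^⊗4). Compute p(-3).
p(-3) = -11

A tropical monomial a ⊗ x^⊗i evaluates to a + i · x. Evaluating each term at x = -3:
  Term 0 contributes 10 + 0 · -3 = 10
  Term 1 contributes 9 + 1 · -3 = 6
  Term 2 contributes -5 + 2 · -3 = -11
  Term 3 contributes 10 + 3 · -3 = 1
  Term 4 contributes 8 + 4 · -3 = -4
p(-3) = ⊕ of these = min[10, 6, -11, 1, -4] = -11.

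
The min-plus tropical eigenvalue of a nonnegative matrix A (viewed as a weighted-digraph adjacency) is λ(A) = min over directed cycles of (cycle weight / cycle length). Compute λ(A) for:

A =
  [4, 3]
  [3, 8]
λ(A) = 3

Enumerate directed cycles and compute their means (weight / length). Sample:
  cycle 0 → 0: weight = 4, length = 1, mean = 4/1 ≈ 4.000
  cycle 1 → 1: weight = 8, length = 1, mean = 8/1 ≈ 8.000
  cycle 0 → 1 → 0: weight = 6, length = 2, mean = 6/2 ≈ 3.000
  cycle 1 → 0 → 1: weight = 6, length = 2, mean = 6/2 ≈ 3.000
Minimum mean = 3.000, attained e.g. along the cycle 0 → 1 → 0 with weight 6 and length 2. So λ(A) = 6/2 = 3.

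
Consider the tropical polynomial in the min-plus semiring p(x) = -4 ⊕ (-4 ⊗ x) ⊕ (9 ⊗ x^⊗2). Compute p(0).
p(0) = -4

A tropical monomial a ⊗ x^⊗i evaluates to a + i · x. Evaluating each term at x = 0:
  Term 0 contributes -4 + 0 · 0 = -4
  Term 1 contributes -4 + 1 · 0 = -4
  Term 2 contributes 9 + 2 · 0 = 9
p(0) = ⊕ of these = min[-4, -4, 9] = -4.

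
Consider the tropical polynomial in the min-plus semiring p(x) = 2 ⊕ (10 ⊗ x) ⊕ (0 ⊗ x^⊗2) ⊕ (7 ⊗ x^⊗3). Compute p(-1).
p(-1) = -2

A tropical monomial a ⊗ x^⊗i evaluates to a + i · x. Evaluating each term at x = -1:
  Term 0 contributes 2 + 0 · -1 = 2
  Term 1 contributes 10 + 1 · -1 = 9
  Term 2 contributes 0 + 2 · -1 = -2
  Term 3 contributes 7 + 3 · -1 = 4
p(-1) = ⊕ of these = min[2, 9, -2, 4] = -2.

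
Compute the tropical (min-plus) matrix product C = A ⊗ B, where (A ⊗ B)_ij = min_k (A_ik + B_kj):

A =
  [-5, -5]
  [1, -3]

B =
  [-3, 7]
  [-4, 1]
A ⊗ B =
  [-9, -4]
  [-7, -2]

Apply the min-plus product entry-by-entry:
  C[0][0] = min over k of (A[0][0] + B[0][0] = -5 + -3 = -8, A[0][1] + B[1][0] = -5 + -4 = -9) = -9 (attained at k = 1)
  C[0][1] = min over k of (A[0][0] + B[0][1] = -5 + 7 = 2, A[0][1] + B[1][1] = -5 + 1 = -4) = -4 (attained at k = 1)
  C[1][0] = min over k of (A[1][0] + B[0][0] = 1 + -3 = -2, A[1][1] + B[1][0] = -3 + -4 = -7) = -7 (attained at k = 1)
  C[1][1] = min over k of (A[1][0] + B[0][1] = 1 + 7 = 8, A[1][1] + B[1][1] = -3 + 1 = -2) = -2 (attained at k = 1)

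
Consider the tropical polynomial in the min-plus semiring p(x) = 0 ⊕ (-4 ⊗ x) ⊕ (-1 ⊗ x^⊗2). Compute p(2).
p(2) = -2

A tropical monomial a ⊗ x^⊗i evaluates to a + i · x. Evaluating each term at x = 2:
  Term 0 contributes 0 + 0 · 2 = 0
  Term 1 contributes -4 + 1 · 2 = -2
  Term 2 contributes -1 + 2 · 2 = 3
p(2) = ⊕ of these = min[0, -2, 3] = -2.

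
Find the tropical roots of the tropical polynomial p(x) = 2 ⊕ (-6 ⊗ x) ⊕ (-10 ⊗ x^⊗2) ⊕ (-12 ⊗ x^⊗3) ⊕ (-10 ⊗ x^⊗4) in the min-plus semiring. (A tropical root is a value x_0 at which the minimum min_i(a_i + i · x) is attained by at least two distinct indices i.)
Roots: {-2, 2, 4, 8}

Each tropical root is a break point of the lower envelope of the lines y = a_i + i · x (there are 5 lines, with slopes 0, 1, ..., 4). Only the lines that attain the minimum somewhere contribute to roots; other lines are dominated. Here the surviving (envelope) indices are i = 4, i = 3, i = 2, i = 1, i = 0.
Intersections between consecutive envelope lines give the roots: for adjacent envelope indices i < j the intersection is x = (a_i − a_j) / (j − i). Reading off the sorted break points: {-2, 2, 4, 8}.
Verification: at each break x_0, at least two indices attain the minimum of min_i(a_i + i · x_0).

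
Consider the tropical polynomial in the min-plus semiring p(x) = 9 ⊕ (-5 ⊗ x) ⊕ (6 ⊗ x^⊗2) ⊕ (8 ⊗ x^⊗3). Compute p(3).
p(3) = -2

A tropical monomial a ⊗ x^⊗i evaluates to a + i · x. Evaluating each term at x = 3:
  Term 0 contributes 9 + 0 · 3 = 9
  Term 1 contributes -5 + 1 · 3 = -2
  Term 2 contributes 6 + 2 · 3 = 12
  Term 3 contributes 8 + 3 · 3 = 17
p(3) = ⊕ of these = min[9, -2, 12, 17] = -2.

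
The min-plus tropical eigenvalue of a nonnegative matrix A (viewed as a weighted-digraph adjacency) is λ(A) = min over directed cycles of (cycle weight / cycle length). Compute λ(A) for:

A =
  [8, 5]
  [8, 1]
λ(A) = 1

Enumerate directed cycles and compute their means (weight / length). Sample:
  cycle 0 → 0: weight = 8, length = 1, mean = 8/1 ≈ 8.000
  cycle 1 → 1: weight = 1, length = 1, mean = 1/1 ≈ 1.000
  cycle 0 → 1 → 0: weight = 13, length = 2, mean = 13/2 ≈ 6.500
  cycle 1 → 0 → 1: weight = 13, length = 2, mean = 13/2 ≈ 6.500
Minimum mean = 1.000, attained e.g. along the cycle 1 → 1 with weight 1 and length 1. So λ(A) = 1/1 = 1.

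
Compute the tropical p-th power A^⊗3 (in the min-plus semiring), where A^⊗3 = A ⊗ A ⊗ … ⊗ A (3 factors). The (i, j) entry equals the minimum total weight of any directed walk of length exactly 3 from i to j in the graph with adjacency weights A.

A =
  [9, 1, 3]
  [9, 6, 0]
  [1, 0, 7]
A^⊗3 =
  [2, 1, 3]
  [7, 2, 0]
  [1, 0, 2]

Each entry (A^⊗3)_ij equals the minimum over all length-3 walks i = v_0 → v_1 → … → v_3 = j of Σ_t A[v_t][v_{t+1}]. For example, for (i, j) = (0, 2) we minimise over 9 possible intermediate vertex sequences; the minimum is 3, attained along the walk 0 → 2 → 1 → 2.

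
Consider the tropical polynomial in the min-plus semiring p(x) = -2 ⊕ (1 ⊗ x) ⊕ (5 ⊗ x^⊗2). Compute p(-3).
p(-3) = -2

A tropical monomial a ⊗ x^⊗i evaluates to a + i · x. Evaluating each term at x = -3:
  Term 0 contributes -2 + 0 · -3 = -2
  Term 1 contributes 1 + 1 · -3 = -2
  Term 2 contributes 5 + 2 · -3 = -1
p(-3) = ⊕ of these = min[-2, -2, -1] = -2.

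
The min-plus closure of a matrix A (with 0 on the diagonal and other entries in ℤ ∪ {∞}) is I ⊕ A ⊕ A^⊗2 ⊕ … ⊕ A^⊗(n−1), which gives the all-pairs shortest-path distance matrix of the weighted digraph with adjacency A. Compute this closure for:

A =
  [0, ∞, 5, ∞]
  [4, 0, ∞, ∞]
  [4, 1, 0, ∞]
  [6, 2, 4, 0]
Closure =
  [0, 6, 5, ∞]
  [4, 0, 9, ∞]
  [4, 1, 0, ∞]
  [6, 2, 4, 0]

This is the Floyd-Warshall all-pairs shortest-path computation. For each intermediate vertex k = 0, 1, …, 3, update dist[i][j] ← min(dist[i][j], dist[i][k] + dist[k][j]). The final matrix gives, for each (i, j), the minimum total weight of any directed path from i to j (possibly empty when i = j).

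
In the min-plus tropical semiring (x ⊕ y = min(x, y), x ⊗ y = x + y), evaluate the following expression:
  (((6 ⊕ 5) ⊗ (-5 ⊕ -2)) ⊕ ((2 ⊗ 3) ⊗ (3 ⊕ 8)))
(((6 ⊕ 5) ⊗ (-5 ⊕ -2)) ⊕ ((2 ⊗ 3) ⊗ (3 ⊕ 8))) = 0

Expand innermost to outermost. Recall ⊕ takes the minimum of its arguments and ⊗ takes their sum. Working out the expression (((6 ⊕ 5) ⊗ (-5 ⊕ -2)) ⊕ ((2 ⊗ 3) ⊗ (3 ⊕ 8))) gives 0.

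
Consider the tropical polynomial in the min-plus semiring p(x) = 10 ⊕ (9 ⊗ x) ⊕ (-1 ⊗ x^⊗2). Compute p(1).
p(1) = 1

A tropical monomial a ⊗ x^⊗i evaluates to a + i · x. Evaluating each term at x = 1:
  Term 0 contributes 10 + 0 · 1 = 10
  Term 1 contributes 9 + 1 · 1 = 10
  Term 2 contributes -1 + 2 · 1 = 1
p(1) = ⊕ of these = min[10, 10, 1] = 1.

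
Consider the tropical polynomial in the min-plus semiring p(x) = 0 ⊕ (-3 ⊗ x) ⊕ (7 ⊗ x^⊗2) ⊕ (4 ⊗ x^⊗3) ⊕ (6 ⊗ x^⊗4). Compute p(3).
p(3) = 0

A tropical monomial a ⊗ x^⊗i evaluates to a + i · x. Evaluating each term at x = 3:
  Term 0 contributes 0 + 0 · 3 = 0
  Term 1 contributes -3 + 1 · 3 = 0
  Term 2 contributes 7 + 2 · 3 = 13
  Term 3 contributes 4 + 3 · 3 = 13
  Term 4 contributes 6 + 4 · 3 = 18
p(3) = ⊕ of these = min[0, 0, 13, 13, 18] = 0.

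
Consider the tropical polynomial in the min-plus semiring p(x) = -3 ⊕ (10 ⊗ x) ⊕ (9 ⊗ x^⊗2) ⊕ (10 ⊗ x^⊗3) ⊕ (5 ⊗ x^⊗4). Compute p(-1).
p(-1) = -3

A tropical monomial a ⊗ x^⊗i evaluates to a + i · x. Evaluating each term at x = -1:
  Term 0 contributes -3 + 0 · -1 = -3
  Term 1 contributes 10 + 1 · -1 = 9
  Term 2 contributes 9 + 2 · -1 = 7
  Term 3 contributes 10 + 3 · -1 = 7
  Term 4 contributes 5 + 4 · -1 = 1
p(-1) = ⊕ of these = min[-3, 9, 7, 7, 1] = -3.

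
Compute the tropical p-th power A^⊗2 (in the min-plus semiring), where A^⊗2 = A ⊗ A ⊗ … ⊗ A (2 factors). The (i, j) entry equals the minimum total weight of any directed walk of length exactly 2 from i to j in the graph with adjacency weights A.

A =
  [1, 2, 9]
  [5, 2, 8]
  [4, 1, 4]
A^⊗2 =
  [2, 3, 10]
  [6, 4, 10]
  [5, 3, 8]

Each entry (A^⊗2)_ij equals the minimum over all length-2 walks i = v_0 → v_1 → … → v_2 = j of Σ_t A[v_t][v_{t+1}]. For example, for (i, j) = (0, 2) we minimise over 3 possible intermediate vertex sequences; the minimum is 10, attained along the walk 0 → 0 → 2.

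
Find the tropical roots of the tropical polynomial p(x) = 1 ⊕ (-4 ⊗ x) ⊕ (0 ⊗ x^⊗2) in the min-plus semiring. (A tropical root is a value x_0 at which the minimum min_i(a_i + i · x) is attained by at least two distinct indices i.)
Roots: {-4, 5}

Each tropical root is a break point of the lower envelope of the lines y = a_i + i · x (there are 3 lines, with slopes 0, 1, ..., 2). Only the lines that attain the minimum somewhere contribute to roots; other lines are dominated. Here the surviving (envelope) indices are i = 2, i = 1, i = 0.
Intersections between consecutive envelope lines give the roots: for adjacent envelope indices i < j the intersection is x = (a_i − a_j) / (j − i). Reading off the sorted break points: {-4, 5}.
Verification: at each break x_0, at least two indices attain the minimum of min_i(a_i + i · x_0).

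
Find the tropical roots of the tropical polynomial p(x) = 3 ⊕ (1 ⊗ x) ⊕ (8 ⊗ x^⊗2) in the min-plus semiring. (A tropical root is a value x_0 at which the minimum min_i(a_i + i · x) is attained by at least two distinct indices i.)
Roots: {-7, 2}

Each tropical root is a break point of the lower envelope of the lines y = a_i + i · x (there are 3 lines, with slopes 0, 1, ..., 2). Only the lines that attain the minimum somewhere contribute to roots; other lines are dominated. Here the surviving (envelope) indices are i = 2, i = 1, i = 0.
Intersections between consecutive envelope lines give the roots: for adjacent envelope indices i < j the intersection is x = (a_i − a_j) / (j − i). Reading off the sorted break points: {-7, 2}.
Verification: at each break x_0, at least two indices attain the minimum of min_i(a_i + i · x_0).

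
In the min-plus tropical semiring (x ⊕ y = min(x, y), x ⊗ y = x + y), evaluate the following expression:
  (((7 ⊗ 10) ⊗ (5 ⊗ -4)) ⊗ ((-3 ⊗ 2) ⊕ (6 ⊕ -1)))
(((7 ⊗ 10) ⊗ (5 ⊗ -4)) ⊗ ((-3 ⊗ 2) ⊕ (6 ⊕ -1))) = 17

Expand innermost to outermost. Recall ⊕ takes the minimum of its arguments and ⊗ takes their sum. Working out the expression (((7 ⊗ 10) ⊗ (5 ⊗ -4)) ⊗ ((-3 ⊗ 2) ⊕ (6 ⊕ -1))) gives 17.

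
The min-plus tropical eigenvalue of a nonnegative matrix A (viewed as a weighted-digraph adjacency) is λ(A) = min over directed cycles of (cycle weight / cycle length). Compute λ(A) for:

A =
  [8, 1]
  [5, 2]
λ(A) = 2

Enumerate directed cycles and compute their means (weight / length). Sample:
  cycle 0 → 0: weight = 8, length = 1, mean = 8/1 ≈ 8.000
  cycle 1 → 1: weight = 2, length = 1, mean = 2/1 ≈ 2.000
  cycle 0 → 1 → 0: weight = 6, length = 2, mean = 6/2 ≈ 3.000
  cycle 1 → 0 → 1: weight = 6, length = 2, mean = 6/2 ≈ 3.000
Minimum mean = 2.000, attained e.g. along the cycle 1 → 1 with weight 2 and length 1. So λ(A) = 2/1 = 2.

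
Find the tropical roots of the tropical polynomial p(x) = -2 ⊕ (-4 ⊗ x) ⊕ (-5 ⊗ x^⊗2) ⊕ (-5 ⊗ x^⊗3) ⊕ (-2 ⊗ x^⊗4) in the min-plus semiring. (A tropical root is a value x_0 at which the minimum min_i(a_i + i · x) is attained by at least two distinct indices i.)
Roots: {-3, 0, 1, 2}

Each tropical root is a break point of the lower envelope of the lines y = a_i + i · x (there are 5 lines, with slopes 0, 1, ..., 4). Only the lines that attain the minimum somewhere contribute to roots; other lines are dominated. Here the surviving (envelope) indices are i = 4, i = 3, i = 2, i = 1, i = 0.
Intersections between consecutive envelope lines give the roots: for adjacent envelope indices i < j the intersection is x = (a_i − a_j) / (j − i). Reading off the sorted break points: {-3, 0, 1, 2}.
Verification: at each break x_0, at least two indices attain the minimum of min_i(a_i + i · x_0).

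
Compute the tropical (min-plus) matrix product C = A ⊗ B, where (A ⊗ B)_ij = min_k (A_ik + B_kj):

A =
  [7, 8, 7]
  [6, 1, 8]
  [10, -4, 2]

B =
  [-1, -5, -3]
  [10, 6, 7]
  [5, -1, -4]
A ⊗ B =
  [6, 2, 3]
  [5, 1, 3]
  [6, 1, -2]

Apply the min-plus product entry-by-entry:
  C[0][0] = min over k of (A[0][0] + B[0][0] = 7 + -1 = 6, A[0][1] + B[1][0] = 8 + 10 = 18, A[0][2] + B[2][0] = 7 + 5 = 12) = 6 (attained at k = 0)
  C[0][1] = min over k of (A[0][0] + B[0][1] = 7 + -5 = 2, A[0][1] + B[1][1] = 8 + 6 = 14, A[0][2] + B[2][1] = 7 + -1 = 6) = 2 (attained at k = 0)
  C[0][2] = min over k of (A[0][0] + B[0][2] = 7 + -3 = 4, A[0][1] + B[1][2] = 8 + 7 = 15, A[0][2] + B[2][2] = 7 + -4 = 3) = 3 (attained at k = 2)
  C[1][0] = min over k of (A[1][0] + B[0][0] = 6 + -1 = 5, A[1][1] + B[1][0] = 1 + 10 = 11, A[1][2] + B[2][0] = 8 + 5 = 13) = 5 (attained at k = 0)
  C[1][1] = min over k of (A[1][0] + B[0][1] = 6 + -5 = 1, A[1][1] + B[1][1] = 1 + 6 = 7, A[1][2] + B[2][1] = 8 + -1 = 7) = 1 (attained at k = 0)
  C[1][2] = min over k of (A[1][0] + B[0][2] = 6 + -3 = 3, A[1][1] + B[1][2] = 1 + 7 = 8, A[1][2] + B[2][2] = 8 + -4 = 4) = 3 (attained at k = 0)
  C[2][0] = min over k of (A[2][0] + B[0][0] = 10 + -1 = 9, A[2][1] + B[1][0] = -4 + 10 = 6, A[2][2] + B[2][0] = 2 + 5 = 7) = 6 (attained at k = 1)
  C[2][1] = min over k of (A[2][0] + B[0][1] = 10 + -5 = 5, A[2][1] + B[1][1] = -4 + 6 = 2, A[2][2] + B[2][1] = 2 + -1 = 1) = 1 (attained at k = 2)
  C[2][2] = min over k of (A[2][0] + B[0][2] = 10 + -3 = 7, A[2][1] + B[1][2] = -4 + 7 = 3, A[2][2] + B[2][2] = 2 + -4 = -2) = -2 (attained at k = 2)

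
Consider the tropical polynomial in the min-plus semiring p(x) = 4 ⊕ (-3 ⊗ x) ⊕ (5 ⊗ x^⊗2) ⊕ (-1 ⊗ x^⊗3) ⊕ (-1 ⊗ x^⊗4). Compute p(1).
p(1) = -2

A tropical monomial a ⊗ x^⊗i evaluates to a + i · x. Evaluating each term at x = 1:
  Term 0 contributes 4 + 0 · 1 = 4
  Term 1 contributes -3 + 1 · 1 = -2
  Term 2 contributes 5 + 2 · 1 = 7
  Term 3 contributes -1 + 3 · 1 = 2
  Term 4 contributes -1 + 4 · 1 = 3
p(1) = ⊕ of these = min[4, -2, 7, 2, 3] = -2.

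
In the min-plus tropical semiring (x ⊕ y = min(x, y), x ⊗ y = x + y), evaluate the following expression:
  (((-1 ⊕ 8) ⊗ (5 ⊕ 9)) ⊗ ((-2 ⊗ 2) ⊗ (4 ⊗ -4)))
(((-1 ⊕ 8) ⊗ (5 ⊕ 9)) ⊗ ((-2 ⊗ 2) ⊗ (4 ⊗ -4))) = 4

Expand innermost to outermost. Recall ⊕ takes the minimum of its arguments and ⊗ takes their sum. Working out the expression (((-1 ⊕ 8) ⊗ (5 ⊕ 9)) ⊗ ((-2 ⊗ 2) ⊗ (4 ⊗ -4))) gives 4.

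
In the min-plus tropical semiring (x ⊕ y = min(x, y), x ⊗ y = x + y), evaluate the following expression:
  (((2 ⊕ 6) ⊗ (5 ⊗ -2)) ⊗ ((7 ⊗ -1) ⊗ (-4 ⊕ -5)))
(((2 ⊕ 6) ⊗ (5 ⊗ -2)) ⊗ ((7 ⊗ -1) ⊗ (-4 ⊕ -5))) = 6

Expand innermost to outermost. Recall ⊕ takes the minimum of its arguments and ⊗ takes their sum. Working out the expression (((2 ⊕ 6) ⊗ (5 ⊗ -2)) ⊗ ((7 ⊗ -1) ⊗ (-4 ⊕ -5))) gives 6.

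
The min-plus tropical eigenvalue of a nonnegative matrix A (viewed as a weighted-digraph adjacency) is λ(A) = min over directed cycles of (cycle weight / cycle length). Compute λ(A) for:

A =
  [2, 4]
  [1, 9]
λ(A) = 2

Enumerate directed cycles and compute their means (weight / length). Sample:
  cycle 0 → 0: weight = 2, length = 1, mean = 2/1 ≈ 2.000
  cycle 1 → 1: weight = 9, length = 1, mean = 9/1 ≈ 9.000
  cycle 0 → 1 → 0: weight = 5, length = 2, mean = 5/2 ≈ 2.500
  cycle 1 → 0 → 1: weight = 5, length = 2, mean = 5/2 ≈ 2.500
Minimum mean = 2.000, attained e.g. along the cycle 0 → 0 with weight 2 and length 1. So λ(A) = 2/1 = 2.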